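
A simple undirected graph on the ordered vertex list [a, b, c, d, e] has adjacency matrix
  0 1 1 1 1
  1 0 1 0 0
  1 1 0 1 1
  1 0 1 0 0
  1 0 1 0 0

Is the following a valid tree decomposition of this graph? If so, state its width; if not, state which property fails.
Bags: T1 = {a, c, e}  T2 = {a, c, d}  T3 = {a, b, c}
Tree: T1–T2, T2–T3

Yes; width 2.

Checking the three conditions: (i) the bags cover all of {a, b, c, d, e}; (ii) for each edge, some bag contains both endpoints; (iii) the bags containing any fixed vertex form a subtree. All hold, so the decomposition is valid with width 3 − 1 = 2.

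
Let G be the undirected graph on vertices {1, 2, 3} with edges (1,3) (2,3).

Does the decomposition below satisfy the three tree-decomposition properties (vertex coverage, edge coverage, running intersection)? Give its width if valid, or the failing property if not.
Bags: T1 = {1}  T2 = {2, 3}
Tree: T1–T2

A tree decomposition must satisfy three properties: every vertex lies in some bag; for every edge, both endpoints lie together in some bag; and for every vertex, the bags containing it form a connected subtree. Here edge (3,1) lies in no bag, so the decomposition is invalid.

No — edge (3,1) lies in no bag.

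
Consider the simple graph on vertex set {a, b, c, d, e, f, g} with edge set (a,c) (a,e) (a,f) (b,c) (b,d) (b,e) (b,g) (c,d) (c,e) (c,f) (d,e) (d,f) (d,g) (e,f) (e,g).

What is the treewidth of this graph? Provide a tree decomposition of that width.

The largest bag has 4 vertices, giving width 3; this decomposition certifies tw(G) ≤ 3. For the lower bound, the 4 vertices {b, d, e, g} are pairwise adjacent, and any tree decomposition puts a clique entirely inside one bag — forcing width ≥ 3. Hence tw(G) = 3 exactly.

Treewidth 3.
One such decomposition:
Bags: B1 = {a, c, e, f}  B2 = {c, d, e, f}  B3 = {b, c, d, e}  B4 = {b, d, e, g}
Tree: B1–B2, B2–B3, B3–B4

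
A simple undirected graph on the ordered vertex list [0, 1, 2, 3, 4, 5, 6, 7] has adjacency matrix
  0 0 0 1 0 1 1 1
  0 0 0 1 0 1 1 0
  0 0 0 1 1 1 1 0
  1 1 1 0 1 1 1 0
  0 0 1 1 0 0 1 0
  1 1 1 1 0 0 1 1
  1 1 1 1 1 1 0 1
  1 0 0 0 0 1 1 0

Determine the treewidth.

3

A width-3 tree decomposition is:
Bags: B1 = {2, 3, 4, 6}  B2 = {2, 3, 5, 6}  B3 = {0, 3, 5, 6}  B4 = {0, 5, 6, 7}  B5 = {1, 3, 5, 6}
Tree: B1–B2, B2–B3, B3–B4, B3–B5
Each bag holds 4 vertices, so the decomposition has width 3, which upper-bounds the treewidth. Conversely, {2, 3, 4, 6} is a clique of size 4, and the vertices of any clique must share a bag in every tree decomposition; so some bag has ≥ 4 vertices and tw(G) ≥ 3. Combining the bounds, tw(G) = 3.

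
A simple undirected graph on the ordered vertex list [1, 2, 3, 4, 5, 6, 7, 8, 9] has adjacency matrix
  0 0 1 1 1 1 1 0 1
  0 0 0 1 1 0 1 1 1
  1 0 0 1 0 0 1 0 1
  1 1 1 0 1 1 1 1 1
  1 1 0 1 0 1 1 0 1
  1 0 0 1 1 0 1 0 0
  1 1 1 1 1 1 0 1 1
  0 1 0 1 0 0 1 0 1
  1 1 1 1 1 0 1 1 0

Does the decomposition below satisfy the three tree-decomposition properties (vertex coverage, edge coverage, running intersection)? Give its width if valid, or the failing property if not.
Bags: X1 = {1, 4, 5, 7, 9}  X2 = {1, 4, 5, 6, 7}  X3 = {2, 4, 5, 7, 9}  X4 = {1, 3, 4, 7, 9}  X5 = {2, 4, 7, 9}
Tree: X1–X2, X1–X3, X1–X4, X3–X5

A tree decomposition must satisfy three properties: every vertex lies in some bag; for every edge, both endpoints lie together in some bag; and for every vertex, the bags containing it form a connected subtree. Here vertex 8 appears in no bag, so the decomposition is invalid.

No — vertex 8 appears in no bag.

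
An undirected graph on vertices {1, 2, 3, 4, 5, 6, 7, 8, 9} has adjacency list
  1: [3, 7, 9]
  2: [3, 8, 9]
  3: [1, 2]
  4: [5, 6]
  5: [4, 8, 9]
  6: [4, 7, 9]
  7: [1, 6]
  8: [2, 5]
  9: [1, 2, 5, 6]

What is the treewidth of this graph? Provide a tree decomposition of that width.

Each bag holds 4 vertices, so the decomposition has width 3, which upper-bounds the treewidth. For the lower bound: the 4 vertex sets {2,3,8}, {5}, {9}, {1,4,6,7} are disjoint, each induces a connected subgraph, and every pair is joined by at least one edge of G. Contracting each set to a single vertex therefore yields K_{4} as a minor, and since treewidth is minor-monotone, tw(G) ≥ tw(K_{4}) = 3. Hence tw(G) = 3 exactly.

Treewidth 3.
Bags: B1 = {2, 3, 5, 8}  B2 = {2, 3, 5, 9}  B3 = {1, 3, 5, 9}  B4 = {1, 4, 5, 9}  B5 = {1, 4, 6, 9}  B6 = {1, 4, 6, 7}
Tree: B1–B2, B2–B3, B3–B4, B4–B5, B5–B6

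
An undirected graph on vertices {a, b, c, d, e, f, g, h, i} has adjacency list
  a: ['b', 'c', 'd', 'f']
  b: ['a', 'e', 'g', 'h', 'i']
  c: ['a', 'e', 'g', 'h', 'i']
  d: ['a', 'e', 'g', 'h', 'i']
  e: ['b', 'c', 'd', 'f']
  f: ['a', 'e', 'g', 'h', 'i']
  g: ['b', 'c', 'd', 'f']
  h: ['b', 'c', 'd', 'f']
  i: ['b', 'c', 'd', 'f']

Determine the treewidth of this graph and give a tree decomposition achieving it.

The largest bag has 5 vertices, giving width 4; this decomposition certifies tw(G) ≤ 4. For the lower bound: the 5 vertex sets {f,g}, {b,i}, {c,e}, {d}, {a} are disjoint, each induces a connected subgraph, and every pair is joined by at least one edge of G. Contracting each set to a single vertex therefore yields K_{5} as a minor, and since treewidth is minor-monotone, tw(G) ≥ tw(K_{5}) = 4. Therefore the treewidth is 4.

Treewidth 4.
Bags: B1 = {b, c, d, f, g}  B2 = {b, c, d, f, i}  B3 = {b, c, d, e, f}  B4 = {a, b, c, d, f}  B5 = {b, c, d, f, h}
Tree: B1–B2, B2–B3, B3–B4, B4–B5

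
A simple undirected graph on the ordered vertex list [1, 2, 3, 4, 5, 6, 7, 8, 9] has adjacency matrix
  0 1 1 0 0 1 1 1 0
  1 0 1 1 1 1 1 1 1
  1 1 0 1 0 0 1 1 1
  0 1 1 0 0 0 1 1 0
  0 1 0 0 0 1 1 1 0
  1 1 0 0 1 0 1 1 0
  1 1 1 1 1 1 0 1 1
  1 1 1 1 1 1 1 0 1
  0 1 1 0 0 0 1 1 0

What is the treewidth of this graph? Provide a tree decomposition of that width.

Treewidth 4.
One such decomposition:
Bags: B1 = {2, 5, 6, 7, 8}  B2 = {1, 2, 6, 7, 8}  B3 = {1, 2, 3, 7, 8}  B4 = {2, 3, 7, 8, 9}  B5 = {2, 3, 4, 7, 8}
Tree: B1–B2, B2–B3, B3–B4, B3–B5

Each bag holds 5 vertices, so the decomposition has width 4, which upper-bounds the treewidth. On the other hand G contains the 5-clique {1, 2, 3, 7, 8}. A clique must lie in a single bag of any decomposition, so no decomposition can have width below 4. Therefore the treewidth is 4.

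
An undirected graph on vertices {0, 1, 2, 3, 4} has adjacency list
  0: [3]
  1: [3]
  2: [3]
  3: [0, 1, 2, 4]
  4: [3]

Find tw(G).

A width-1 tree decomposition is:
Bags: B1 = {2, 3}  B2 = {3, 4}  B3 = {1, 3}  B4 = {0, 3}
Tree: B1–B2, B2–B3, B1–B4
Each bag holds 2 vertices, so the decomposition has width 1, which upper-bounds the treewidth. Any graph with an edge has treewidth ≥ 1, and G has the edge 3–2. Combining the bounds, tw(G) = 1.

1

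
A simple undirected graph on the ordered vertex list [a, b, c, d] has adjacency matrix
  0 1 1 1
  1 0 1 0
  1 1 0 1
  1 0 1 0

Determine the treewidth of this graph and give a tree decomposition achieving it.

Every bag has size at most 3, so the width is 3 − 1 = 2 and tw(G) ≤ 2. On the other hand G contains the 3-clique {a, c, d}. A clique must lie in a single bag of any decomposition, so no decomposition can have width below 2. Combining the bounds, tw(G) = 2.

Treewidth 2.
One optimal decomposition is:
Bags: B1 = {a, c, d}  B2 = {a, b, c}
Tree: B1–B2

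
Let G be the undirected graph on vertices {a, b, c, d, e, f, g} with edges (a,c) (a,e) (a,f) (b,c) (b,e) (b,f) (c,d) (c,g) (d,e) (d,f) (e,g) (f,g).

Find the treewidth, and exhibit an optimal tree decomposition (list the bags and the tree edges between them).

Treewidth 3.
Bags: B1 = {a, c, e, f}  B2 = {c, e, f, g}  B3 = {c, d, e, f}  B4 = {b, c, e, f}
Tree: B1–B2, B2–B3, B3–B4

Each bag holds 4 vertices, so the decomposition has width 3, which upper-bounds the treewidth. For the lower bound: the 4 vertex sets {a,f}, {e,g}, {c}, {d} are disjoint, each induces a connected subgraph, and every pair is joined by at least one edge of G. Contracting each set to a single vertex therefore yields K_{4} as a minor, and since treewidth is minor-monotone, tw(G) ≥ tw(K_{4}) = 3. Therefore the treewidth is 3.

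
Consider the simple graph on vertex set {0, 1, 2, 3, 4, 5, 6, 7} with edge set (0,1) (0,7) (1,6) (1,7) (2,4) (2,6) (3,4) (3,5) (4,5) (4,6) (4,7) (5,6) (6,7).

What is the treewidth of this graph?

A width-2 tree decomposition is:
Bags: B1 = {1, 6, 7}  B2 = {4, 6, 7}  B3 = {0, 1, 7}  B4 = {4, 5, 6}  B5 = {2, 4, 6}  B6 = {3, 4, 5}
Tree: B1–B2, B1–B3, B2–B4, B2–B5, B4–B6
The largest bag has 3 vertices, giving width 2; this decomposition certifies tw(G) ≤ 2. Conversely, {0, 1, 7} is a clique of size 3, and the vertices of any clique must share a bag in every tree decomposition; so some bag has ≥ 3 vertices and tw(G) ≥ 2. Therefore the treewidth is 2.

2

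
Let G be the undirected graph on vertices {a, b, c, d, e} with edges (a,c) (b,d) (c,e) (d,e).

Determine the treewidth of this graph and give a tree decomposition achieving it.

Treewidth 1.
One such decomposition:
Bags: B1 = {a, c}  B2 = {c, e}  B3 = {d, e}  B4 = {b, d}
Tree: B1–B2, B2–B3, B3–B4

Each bag holds 2 vertices, so the decomposition has width 1, which upper-bounds the treewidth. Since G has at least one edge (e.g. a–c), it is not an edgeless graph, so tw(G) ≥ 1. Combining the bounds, tw(G) = 1.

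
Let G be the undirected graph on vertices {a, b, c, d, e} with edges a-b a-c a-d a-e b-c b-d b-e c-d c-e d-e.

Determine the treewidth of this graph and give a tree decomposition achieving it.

A single bag containing all 5 vertices is trivially a valid decomposition of width 4. Conversely, {a, b, c, d, e} is a clique of size 5, and the vertices of any clique must share a bag in every tree decomposition; so some bag has ≥ 5 vertices and tw(G) ≥ 4. Therefore the treewidth is 4.

Treewidth 4.
One optimal decomposition is:
Bags: B1 = {a, b, c, d, e}
Tree: (single bag)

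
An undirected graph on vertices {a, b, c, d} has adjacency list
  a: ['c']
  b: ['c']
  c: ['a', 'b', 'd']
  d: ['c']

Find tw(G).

1

A width-1 tree decomposition is:
Bags: B1 = {a, c}  B2 = {c, d}  B3 = {b, c}
Tree: B1–B2, B1–B3
Every bag has size at most 2, so the width is 2 − 1 = 1 and tw(G) ≤ 1. Any graph with an edge has treewidth ≥ 1, and G has the edge a–c. Hence tw(G) = 1 exactly.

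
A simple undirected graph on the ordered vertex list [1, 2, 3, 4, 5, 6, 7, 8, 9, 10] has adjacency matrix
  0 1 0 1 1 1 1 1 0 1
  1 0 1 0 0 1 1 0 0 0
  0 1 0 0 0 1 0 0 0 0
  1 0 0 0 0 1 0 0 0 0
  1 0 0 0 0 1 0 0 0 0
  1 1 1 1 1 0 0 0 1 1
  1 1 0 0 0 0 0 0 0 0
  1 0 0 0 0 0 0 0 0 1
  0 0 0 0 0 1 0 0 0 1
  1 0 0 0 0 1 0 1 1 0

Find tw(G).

A width-2 tree decomposition is:
Bags: B1 = {1, 6, 10}  B2 = {1, 2, 6}  B3 = {6, 9, 10}  B4 = {1, 4, 6}  B5 = {1, 2, 7}  B6 = {1, 8, 10}  B7 = {2, 3, 6}  B8 = {1, 5, 6}
Tree: B1–B2, B1–B3, B2–B4, B2–B5, B1–B6, B2–B7, B4–B8
The largest bag has 3 vertices, giving width 2; this decomposition certifies tw(G) ≤ 2. For the lower bound, the 3 vertices {1, 8, 10} are pairwise adjacent, and any tree decomposition puts a clique entirely inside one bag — forcing width ≥ 2. Hence tw(G) = 2 exactly.

2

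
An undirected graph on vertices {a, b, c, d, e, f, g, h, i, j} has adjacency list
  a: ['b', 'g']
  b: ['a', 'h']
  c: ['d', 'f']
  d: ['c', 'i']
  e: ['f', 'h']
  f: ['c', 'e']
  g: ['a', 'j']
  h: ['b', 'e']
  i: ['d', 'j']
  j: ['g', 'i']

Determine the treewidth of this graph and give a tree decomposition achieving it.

Treewidth 2.
One optimal decomposition is:
Bags: B1 = {c, d, f}  B2 = {d, f, i}  B3 = {f, i, j}  B4 = {f, g, j}  B5 = {a, f, g}  B6 = {a, b, f}  B7 = {b, f, h}  B8 = {e, f, h}
Tree: B1–B2, B2–B3, B3–B4, B4–B5, B5–B6, B6–B7, B7–B8

The largest bag has 3 vertices, giving width 2; this decomposition certifies tw(G) ≤ 2. Since f–c–d–i–j–g–a–b–h–e–f is a cycle in G, G is not acyclic. Forests are exactly the graphs of treewidth ≤ 1, so tw(G) ≥ 2. Therefore the treewidth is 2.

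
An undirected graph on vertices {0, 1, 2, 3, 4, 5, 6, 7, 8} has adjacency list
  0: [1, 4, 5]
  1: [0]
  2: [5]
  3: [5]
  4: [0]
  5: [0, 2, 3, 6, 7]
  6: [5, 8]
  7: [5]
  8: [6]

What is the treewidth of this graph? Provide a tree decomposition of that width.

Every bag has size at most 2, so the width is 2 − 1 = 1 and tw(G) ≤ 1. Any graph with an edge has treewidth ≥ 1, and G has the edge 4–0. Therefore the treewidth is 1.

Treewidth 1.
One such decomposition:
Bags: B1 = {0, 4}  B2 = {0, 5}  B3 = {5, 7}  B4 = {2, 5}  B5 = {3, 5}  B6 = {5, 6}  B7 = {0, 1}  B8 = {6, 8}
Tree: B1–B2, B2–B3, B2–B4, B4–B5, B2–B6, B1–B7, B6–B8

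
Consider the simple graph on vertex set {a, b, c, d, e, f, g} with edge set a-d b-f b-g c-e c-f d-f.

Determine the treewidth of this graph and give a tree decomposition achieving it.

Treewidth 1.
One such decomposition:
Bags: B1 = {b, f}  B2 = {c, f}  B3 = {b, g}  B4 = {d, f}  B5 = {c, e}  B6 = {a, d}
Tree: B1–B2, B1–B3, B2–B4, B2–B5, B4–B6

Every bag has size at most 2, so the width is 2 − 1 = 1 and tw(G) ≤ 1. Any graph with an edge has treewidth ≥ 1, and G has the edge f–b. Combining the bounds, tw(G) = 1.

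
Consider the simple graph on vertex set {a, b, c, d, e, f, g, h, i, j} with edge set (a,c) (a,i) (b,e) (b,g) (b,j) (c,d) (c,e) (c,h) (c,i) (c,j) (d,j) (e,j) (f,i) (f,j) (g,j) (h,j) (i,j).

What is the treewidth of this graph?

2

A width-2 tree decomposition is:
Bags: B1 = {c, i, j}  B2 = {c, e, j}  B3 = {f, i, j}  B4 = {c, d, j}  B5 = {a, c, i}  B6 = {b, e, j}  B7 = {c, h, j}  B8 = {b, g, j}
Tree: B1–B2, B1–B3, B2–B4, B1–B5, B2–B6, B1–B7, B6–B8
Every bag has size at most 3, so the width is 3 − 1 = 2 and tw(G) ≤ 2. On the other hand G contains the 3-clique {b, g, j}. A clique must lie in a single bag of any decomposition, so no decomposition can have width below 2. The upper and lower bounds meet at 2, so that is the treewidth.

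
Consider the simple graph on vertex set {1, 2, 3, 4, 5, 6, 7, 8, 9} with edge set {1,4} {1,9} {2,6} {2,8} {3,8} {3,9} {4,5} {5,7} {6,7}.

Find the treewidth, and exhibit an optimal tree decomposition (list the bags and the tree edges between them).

Treewidth 2.
Bags: B1 = {2, 6, 7}  B2 = {2, 5, 7}  B3 = {2, 4, 5}  B4 = {1, 2, 4}  B5 = {1, 2, 9}  B6 = {2, 3, 9}  B7 = {2, 3, 8}
Tree: B1–B2, B2–B3, B3–B4, B4–B5, B5–B6, B6–B7

The largest bag has 3 vertices, giving width 2; this decomposition certifies tw(G) ≤ 2. The edges 2–6–7–5–4–1–9–3–8–2 form a cycle, so G is not a tree and its treewidth is at least 2. The upper and lower bounds meet at 2, so that is the treewidth.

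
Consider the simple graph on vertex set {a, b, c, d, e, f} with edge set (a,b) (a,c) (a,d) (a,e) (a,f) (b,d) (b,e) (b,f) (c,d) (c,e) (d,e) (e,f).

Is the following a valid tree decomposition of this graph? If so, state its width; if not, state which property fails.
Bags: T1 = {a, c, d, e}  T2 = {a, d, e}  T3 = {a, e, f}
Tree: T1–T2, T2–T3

No — vertex b appears in no bag.

A tree decomposition must satisfy three properties: every vertex lies in some bag; for every edge, both endpoints lie together in some bag; and for every vertex, the bags containing it form a connected subtree. Here vertex b appears in no bag, so the decomposition is invalid.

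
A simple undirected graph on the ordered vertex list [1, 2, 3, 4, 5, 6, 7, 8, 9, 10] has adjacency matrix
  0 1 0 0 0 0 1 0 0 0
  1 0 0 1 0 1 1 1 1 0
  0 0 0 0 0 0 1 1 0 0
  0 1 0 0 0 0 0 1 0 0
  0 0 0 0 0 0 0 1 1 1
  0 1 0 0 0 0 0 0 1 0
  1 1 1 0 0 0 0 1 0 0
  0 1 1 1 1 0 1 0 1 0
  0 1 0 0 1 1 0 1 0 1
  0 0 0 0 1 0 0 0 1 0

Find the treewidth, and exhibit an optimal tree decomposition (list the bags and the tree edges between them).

Every bag has size at most 3, so the width is 3 − 1 = 2 and tw(G) ≤ 2. Conversely, {5, 9, 10} is a clique of size 3, and the vertices of any clique must share a bag in every tree decomposition; so some bag has ≥ 3 vertices and tw(G) ≥ 2. Therefore the treewidth is 2.

Treewidth 2.
One optimal decomposition is:
Bags: B1 = {2, 4, 8}  B2 = {2, 8, 9}  B3 = {5, 8, 9}  B4 = {2, 6, 9}  B5 = {2, 7, 8}  B6 = {1, 2, 7}  B7 = {3, 7, 8}  B8 = {5, 9, 10}
Tree: B1–B2, B2–B3, B2–B4, B1–B5, B5–B6, B5–B7, B3–B8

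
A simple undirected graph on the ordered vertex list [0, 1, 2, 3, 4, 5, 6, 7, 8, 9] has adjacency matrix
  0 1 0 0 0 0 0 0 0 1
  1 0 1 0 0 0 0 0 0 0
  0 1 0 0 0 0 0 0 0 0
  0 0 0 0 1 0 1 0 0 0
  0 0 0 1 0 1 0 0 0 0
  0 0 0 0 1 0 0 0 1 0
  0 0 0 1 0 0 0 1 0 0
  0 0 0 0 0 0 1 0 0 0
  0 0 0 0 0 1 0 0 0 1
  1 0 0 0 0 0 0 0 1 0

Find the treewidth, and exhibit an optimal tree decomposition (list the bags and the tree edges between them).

The largest bag has 2 vertices, giving width 1; this decomposition certifies tw(G) ≤ 1. G has an edge, so its treewidth is at least 1. Hence tw(G) = 1 exactly.

Treewidth 1.
Bags: B1 = {1, 2}  B2 = {0, 1}  B3 = {0, 9}  B4 = {8, 9}  B5 = {5, 8}  B6 = {4, 5}  B7 = {3, 4}  B8 = {3, 6}  B9 = {6, 7}
Tree: B1–B2, B2–B3, B3–B4, B4–B5, B5–B6, B6–B7, B7–B8, B8–B9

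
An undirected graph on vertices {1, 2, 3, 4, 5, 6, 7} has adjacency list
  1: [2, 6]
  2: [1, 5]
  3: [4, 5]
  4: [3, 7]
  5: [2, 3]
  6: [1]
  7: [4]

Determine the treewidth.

A width-1 tree decomposition is:
Bags: B1 = {4, 7}  B2 = {3, 4}  B3 = {3, 5}  B4 = {2, 5}  B5 = {1, 2}  B6 = {1, 6}
Tree: B1–B2, B2–B3, B3–B4, B4–B5, B5–B6
Each bag holds 2 vertices, so the decomposition has width 1, which upper-bounds the treewidth. Since G has at least one edge (e.g. 7–4), it is not an edgeless graph, so tw(G) ≥ 1. Hence tw(G) = 1 exactly.

1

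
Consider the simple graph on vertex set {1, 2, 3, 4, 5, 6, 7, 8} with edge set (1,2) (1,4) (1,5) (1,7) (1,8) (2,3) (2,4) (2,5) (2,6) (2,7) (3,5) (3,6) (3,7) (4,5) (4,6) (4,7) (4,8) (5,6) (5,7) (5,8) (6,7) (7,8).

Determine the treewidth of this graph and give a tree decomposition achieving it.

Treewidth 4.
Bags: B1 = {2, 4, 5, 6, 7}  B2 = {1, 2, 4, 5, 7}  B3 = {2, 3, 5, 6, 7}  B4 = {1, 4, 5, 7, 8}
Tree: B1–B2, B1–B3, B2–B4

Every bag has size at most 5, so the width is 5 − 1 = 4 and tw(G) ≤ 4. On the other hand G contains the 5-clique {1, 4, 5, 7, 8}. A clique must lie in a single bag of any decomposition, so no decomposition can have width below 4. The upper and lower bounds meet at 4, so that is the treewidth.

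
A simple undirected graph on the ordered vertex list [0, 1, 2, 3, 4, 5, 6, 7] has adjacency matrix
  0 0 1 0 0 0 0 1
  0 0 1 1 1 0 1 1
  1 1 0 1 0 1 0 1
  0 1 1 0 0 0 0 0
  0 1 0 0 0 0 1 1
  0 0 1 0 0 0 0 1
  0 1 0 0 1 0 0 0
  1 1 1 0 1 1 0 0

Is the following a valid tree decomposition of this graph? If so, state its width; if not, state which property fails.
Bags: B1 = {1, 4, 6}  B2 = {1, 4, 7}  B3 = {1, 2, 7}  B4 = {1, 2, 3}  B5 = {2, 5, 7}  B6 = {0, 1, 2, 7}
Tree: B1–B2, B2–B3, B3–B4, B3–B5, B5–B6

No — bags containing vertex 1 are not connected in the tree.

A tree decomposition must satisfy three properties: every vertex lies in some bag; for every edge, both endpoints lie together in some bag; and for every vertex, the bags containing it form a connected subtree. Here bags containing vertex 1 are not connected in the tree, so the decomposition is invalid.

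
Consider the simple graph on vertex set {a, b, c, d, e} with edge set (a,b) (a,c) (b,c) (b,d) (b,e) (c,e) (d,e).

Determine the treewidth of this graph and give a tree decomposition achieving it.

Treewidth 2.
One optimal decomposition is:
Bags: B1 = {b, c, e}  B2 = {a, b, c}  B3 = {b, d, e}
Tree: B1–B2, B1–B3

Every bag has size at most 3, so the width is 3 − 1 = 2 and tw(G) ≤ 2. For the lower bound, the 3 vertices {b, d, e} are pairwise adjacent, and any tree decomposition puts a clique entirely inside one bag — forcing width ≥ 2. Combining the bounds, tw(G) = 2.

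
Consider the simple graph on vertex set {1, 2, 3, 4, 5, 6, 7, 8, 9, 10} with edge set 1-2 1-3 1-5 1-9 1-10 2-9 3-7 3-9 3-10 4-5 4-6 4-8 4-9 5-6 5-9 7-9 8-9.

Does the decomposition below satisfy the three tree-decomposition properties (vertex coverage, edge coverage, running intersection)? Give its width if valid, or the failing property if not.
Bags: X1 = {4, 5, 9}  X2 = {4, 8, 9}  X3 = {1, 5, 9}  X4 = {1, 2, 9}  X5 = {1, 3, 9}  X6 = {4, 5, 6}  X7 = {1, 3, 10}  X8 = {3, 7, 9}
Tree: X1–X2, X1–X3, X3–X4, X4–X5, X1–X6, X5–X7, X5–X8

Yes; width 2.

Every vertex of G appears in some bag (union = {1, 2, 3, 4, 5, 6, 7, 8, 9, 10}); every edge is covered by a bag; and for each vertex v the set of bags containing v is connected in the bag tree. The decomposition is therefore valid. The largest bag has 3 vertices, so the width is 2.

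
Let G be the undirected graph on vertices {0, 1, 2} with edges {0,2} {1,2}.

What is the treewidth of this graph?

1

A width-1 tree decomposition is:
Bags: B1 = {0, 2}  B2 = {1, 2}
Tree: B1–B2
Every bag has size at most 2, so the width is 2 − 1 = 1 and tw(G) ≤ 1. Since G has at least one edge (e.g. 0–2), it is not an edgeless graph, so tw(G) ≥ 1. The upper and lower bounds meet at 1, so that is the treewidth.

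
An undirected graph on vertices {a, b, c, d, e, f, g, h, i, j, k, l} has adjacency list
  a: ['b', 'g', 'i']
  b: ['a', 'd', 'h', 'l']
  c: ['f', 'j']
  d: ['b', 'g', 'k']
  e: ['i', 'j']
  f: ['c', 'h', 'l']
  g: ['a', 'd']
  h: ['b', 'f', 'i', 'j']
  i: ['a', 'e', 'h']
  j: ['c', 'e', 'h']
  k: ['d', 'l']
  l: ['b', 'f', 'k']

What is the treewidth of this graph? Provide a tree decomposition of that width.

The largest bag has 4 vertices, giving width 3; this decomposition certifies tw(G) ≤ 3. For the lower bound: the 4 vertex sets {c,e,j}, {i}, {h}, {a,b,f,l} are disjoint, each induces a connected subgraph, and every pair is joined by at least one edge of G. Contracting each set to a single vertex therefore yields K_{4} as a minor, and since treewidth is minor-monotone, tw(G) ≥ tw(K_{4}) = 3. Therefore the treewidth is 3.

Treewidth 3.
One such decomposition:
Bags: B1 = {c, e, i, j}  B2 = {c, h, i, j}  B3 = {c, f, h, i}  B4 = {a, f, h, i}  B5 = {a, b, f, h}  B6 = {a, b, f, l}  B7 = {a, b, g, l}  B8 = {b, d, g, l}  B9 = {d, g, k, l}
Tree: B1–B2, B2–B3, B3–B4, B4–B5, B5–B6, B6–B7, B7–B8, B8–B9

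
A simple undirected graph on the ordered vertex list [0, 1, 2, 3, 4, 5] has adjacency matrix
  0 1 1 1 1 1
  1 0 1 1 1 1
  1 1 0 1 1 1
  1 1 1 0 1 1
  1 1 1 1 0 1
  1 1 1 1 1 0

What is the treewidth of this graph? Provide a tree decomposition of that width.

A single bag containing all 6 vertices is trivially a valid decomposition of width 5. Conversely, {0, 1, 2, 3, 4, 5} is a clique of size 6, and the vertices of any clique must share a bag in every tree decomposition; so some bag has ≥ 6 vertices and tw(G) ≥ 5. Combining the bounds, tw(G) = 5.

Treewidth 5.
One such decomposition:
Bags: B1 = {0, 1, 2, 3, 4, 5}
Tree: (single bag)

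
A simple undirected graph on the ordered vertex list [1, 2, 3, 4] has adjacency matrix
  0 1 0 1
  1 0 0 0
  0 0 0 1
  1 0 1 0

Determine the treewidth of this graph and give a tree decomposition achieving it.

Treewidth 1.
One optimal decomposition is:
Bags: B1 = {3, 4}  B2 = {1, 4}  B3 = {1, 2}
Tree: B1–B2, B2–B3

Each bag holds 2 vertices, so the decomposition has width 1, which upper-bounds the treewidth. G has an edge, so its treewidth is at least 1. Hence tw(G) = 1 exactly.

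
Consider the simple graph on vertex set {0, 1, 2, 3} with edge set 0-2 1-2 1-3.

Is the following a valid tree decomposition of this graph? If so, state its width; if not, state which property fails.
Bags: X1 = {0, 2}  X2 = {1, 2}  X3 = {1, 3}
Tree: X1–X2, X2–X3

Yes; width 1.

Vertex coverage: the bags together contain {0, 1, 2, 3}, the full vertex set. Edge coverage: each edge of G has both endpoints in at least one bag. Running intersection: for every vertex, the bags containing it form a connected subtree. All three properties hold, so this is a valid tree decomposition of width max|bag| − 1 = 1, and hence tw(G) ≤ 1.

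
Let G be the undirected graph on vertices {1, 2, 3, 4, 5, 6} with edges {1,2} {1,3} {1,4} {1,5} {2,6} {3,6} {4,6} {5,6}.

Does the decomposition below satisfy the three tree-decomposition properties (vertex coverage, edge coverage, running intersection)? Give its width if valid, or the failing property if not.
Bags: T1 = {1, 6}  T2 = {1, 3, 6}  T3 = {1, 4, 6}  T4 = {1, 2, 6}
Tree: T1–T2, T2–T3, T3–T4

A tree decomposition must satisfy three properties: every vertex lies in some bag; for every edge, both endpoints lie together in some bag; and for every vertex, the bags containing it form a connected subtree. Here vertex 5 appears in no bag, so the decomposition is invalid.

No — vertex 5 appears in no bag.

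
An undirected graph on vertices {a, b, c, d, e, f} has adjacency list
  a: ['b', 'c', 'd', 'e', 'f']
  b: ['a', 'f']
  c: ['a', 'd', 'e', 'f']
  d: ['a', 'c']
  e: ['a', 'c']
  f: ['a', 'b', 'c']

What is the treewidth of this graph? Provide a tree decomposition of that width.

Treewidth 2.
Bags: B1 = {a, c, d}  B2 = {a, c, f}  B3 = {a, c, e}  B4 = {a, b, f}
Tree: B1–B2, B1–B3, B2–B4

The largest bag has 3 vertices, giving width 2; this decomposition certifies tw(G) ≤ 2. For the lower bound, the 3 vertices {a, c, d} are pairwise adjacent, and any tree decomposition puts a clique entirely inside one bag — forcing width ≥ 2. The upper and lower bounds meet at 2, so that is the treewidth.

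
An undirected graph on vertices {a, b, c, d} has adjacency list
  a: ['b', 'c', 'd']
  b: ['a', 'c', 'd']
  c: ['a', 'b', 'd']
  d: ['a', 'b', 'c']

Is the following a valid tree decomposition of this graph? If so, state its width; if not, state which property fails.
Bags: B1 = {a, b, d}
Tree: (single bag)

No — vertex c appears in no bag.

A tree decomposition must satisfy three properties: every vertex lies in some bag; for every edge, both endpoints lie together in some bag; and for every vertex, the bags containing it form a connected subtree. Here vertex c appears in no bag, so the decomposition is invalid.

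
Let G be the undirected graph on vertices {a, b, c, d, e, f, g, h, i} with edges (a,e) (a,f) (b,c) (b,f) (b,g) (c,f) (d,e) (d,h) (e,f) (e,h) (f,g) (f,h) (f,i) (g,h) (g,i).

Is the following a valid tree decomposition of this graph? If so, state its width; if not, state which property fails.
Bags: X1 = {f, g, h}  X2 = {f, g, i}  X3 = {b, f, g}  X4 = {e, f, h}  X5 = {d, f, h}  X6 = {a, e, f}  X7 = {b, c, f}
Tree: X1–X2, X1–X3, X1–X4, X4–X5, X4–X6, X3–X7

A tree decomposition must satisfy three properties: every vertex lies in some bag; for every edge, both endpoints lie together in some bag; and for every vertex, the bags containing it form a connected subtree. Here edge (e,d) lies in no bag, so the decomposition is invalid.

No — edge (e,d) lies in no bag.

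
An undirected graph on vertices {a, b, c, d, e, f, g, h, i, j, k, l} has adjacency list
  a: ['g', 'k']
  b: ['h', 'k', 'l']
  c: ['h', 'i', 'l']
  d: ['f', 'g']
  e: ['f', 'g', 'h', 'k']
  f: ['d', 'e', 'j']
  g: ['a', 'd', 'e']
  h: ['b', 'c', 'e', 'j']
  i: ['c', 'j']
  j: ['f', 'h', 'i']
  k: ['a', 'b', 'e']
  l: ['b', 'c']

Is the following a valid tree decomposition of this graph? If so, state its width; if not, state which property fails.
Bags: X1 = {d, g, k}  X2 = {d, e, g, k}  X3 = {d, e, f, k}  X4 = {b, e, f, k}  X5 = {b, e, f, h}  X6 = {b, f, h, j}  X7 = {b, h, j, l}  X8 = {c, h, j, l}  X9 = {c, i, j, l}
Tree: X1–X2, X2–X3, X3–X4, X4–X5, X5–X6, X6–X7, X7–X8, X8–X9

No — vertex a appears in no bag.

A tree decomposition must satisfy three properties: every vertex lies in some bag; for every edge, both endpoints lie together in some bag; and for every vertex, the bags containing it form a connected subtree. Here vertex a appears in no bag, so the decomposition is invalid.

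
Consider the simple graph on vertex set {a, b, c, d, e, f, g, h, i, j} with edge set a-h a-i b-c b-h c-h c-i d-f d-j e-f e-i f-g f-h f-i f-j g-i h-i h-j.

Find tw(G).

A width-2 tree decomposition is:
Bags: B1 = {f, g, i}  B2 = {f, h, i}  B3 = {f, h, j}  B4 = {c, h, i}  B5 = {d, f, j}  B6 = {a, h, i}  B7 = {e, f, i}  B8 = {b, c, h}
Tree: B1–B2, B2–B3, B2–B4, B3–B5, B4–B6, B1–B7, B4–B8
Every bag has size at most 3, so the width is 3 − 1 = 2 and tw(G) ≤ 2. On the other hand G contains the 3-clique {a, h, i}. A clique must lie in a single bag of any decomposition, so no decomposition can have width below 2. Combining the bounds, tw(G) = 2.

2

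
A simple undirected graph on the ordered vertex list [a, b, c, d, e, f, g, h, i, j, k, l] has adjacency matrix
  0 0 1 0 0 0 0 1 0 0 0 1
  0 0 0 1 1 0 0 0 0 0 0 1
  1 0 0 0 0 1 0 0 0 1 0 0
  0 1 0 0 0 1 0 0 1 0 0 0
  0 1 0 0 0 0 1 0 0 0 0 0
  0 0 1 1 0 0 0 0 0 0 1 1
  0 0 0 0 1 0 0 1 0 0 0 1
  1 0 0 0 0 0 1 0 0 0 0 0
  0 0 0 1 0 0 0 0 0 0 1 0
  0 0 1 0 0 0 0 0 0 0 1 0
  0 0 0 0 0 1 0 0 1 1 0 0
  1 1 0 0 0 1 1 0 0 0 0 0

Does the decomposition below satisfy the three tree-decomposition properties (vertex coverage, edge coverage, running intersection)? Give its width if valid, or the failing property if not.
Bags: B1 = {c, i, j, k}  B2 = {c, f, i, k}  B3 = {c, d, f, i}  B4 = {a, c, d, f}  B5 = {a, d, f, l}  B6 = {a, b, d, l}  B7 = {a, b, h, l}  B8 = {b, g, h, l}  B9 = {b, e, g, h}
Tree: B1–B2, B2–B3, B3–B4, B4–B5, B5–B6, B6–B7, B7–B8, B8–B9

Every vertex of G appears in some bag (union = {a, b, c, d, e, f, g, h, i, j, k, l}); every edge is covered by a bag; and for each vertex v the set of bags containing v is connected in the bag tree. The decomposition is therefore valid. The largest bag has 4 vertices, so the width is 3.

Yes; width 3.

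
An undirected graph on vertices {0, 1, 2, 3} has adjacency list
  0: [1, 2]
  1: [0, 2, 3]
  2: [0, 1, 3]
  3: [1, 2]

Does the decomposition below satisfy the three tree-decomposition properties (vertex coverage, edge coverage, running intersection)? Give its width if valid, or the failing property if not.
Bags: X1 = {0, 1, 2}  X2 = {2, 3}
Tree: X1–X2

No — edge (1,3) lies in no bag.

A tree decomposition must satisfy three properties: every vertex lies in some bag; for every edge, both endpoints lie together in some bag; and for every vertex, the bags containing it form a connected subtree. Here edge (1,3) lies in no bag, so the decomposition is invalid.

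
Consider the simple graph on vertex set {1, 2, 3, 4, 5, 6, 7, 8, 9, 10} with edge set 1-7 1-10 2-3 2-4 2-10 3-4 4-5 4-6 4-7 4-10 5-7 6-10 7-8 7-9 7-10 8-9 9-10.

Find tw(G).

2

A width-2 tree decomposition is:
Bags: B1 = {4, 6, 10}  B2 = {4, 7, 10}  B3 = {4, 5, 7}  B4 = {7, 9, 10}  B5 = {7, 8, 9}  B6 = {1, 7, 10}  B7 = {2, 4, 10}  B8 = {2, 3, 4}
Tree: B1–B2, B2–B3, B2–B4, B4–B5, B2–B6, B1–B7, B7–B8
Each bag holds 3 vertices, so the decomposition has width 2, which upper-bounds the treewidth. On the other hand G contains the 3-clique {7, 8, 9}. A clique must lie in a single bag of any decomposition, so no decomposition can have width below 2. Therefore the treewidth is 2.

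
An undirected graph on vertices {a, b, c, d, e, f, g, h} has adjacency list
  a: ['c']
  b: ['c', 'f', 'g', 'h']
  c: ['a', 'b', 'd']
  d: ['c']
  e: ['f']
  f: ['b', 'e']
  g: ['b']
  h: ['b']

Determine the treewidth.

1

A width-1 tree decomposition is:
Bags: B1 = {b, f}  B2 = {b, h}  B3 = {b, c}  B4 = {c, d}  B5 = {a, c}  B6 = {b, g}  B7 = {e, f}
Tree: B1–B2, B2–B3, B3–B4, B4–B5, B2–B6, B1–B7
Each bag holds 2 vertices, so the decomposition has width 1, which upper-bounds the treewidth. G has an edge, so its treewidth is at least 1. Therefore the treewidth is 1.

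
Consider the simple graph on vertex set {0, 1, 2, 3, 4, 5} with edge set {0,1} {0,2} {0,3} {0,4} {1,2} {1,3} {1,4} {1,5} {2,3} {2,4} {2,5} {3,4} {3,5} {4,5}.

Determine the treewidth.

A width-4 tree decomposition is:
Bags: B1 = {1, 2, 3, 4, 5}  B2 = {0, 1, 2, 3, 4}
Tree: B1–B2
Each bag holds 5 vertices, so the decomposition has width 4, which upper-bounds the treewidth. Conversely, {0, 1, 2, 3, 4} is a clique of size 5, and the vertices of any clique must share a bag in every tree decomposition; so some bag has ≥ 5 vertices and tw(G) ≥ 4. Combining the bounds, tw(G) = 4.

4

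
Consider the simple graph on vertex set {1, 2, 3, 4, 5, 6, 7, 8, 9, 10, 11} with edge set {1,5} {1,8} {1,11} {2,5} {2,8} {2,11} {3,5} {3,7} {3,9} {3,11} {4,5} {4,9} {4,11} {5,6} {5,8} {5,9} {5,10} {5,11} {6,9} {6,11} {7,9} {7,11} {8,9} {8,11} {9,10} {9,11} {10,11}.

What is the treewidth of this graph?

3

A width-3 tree decomposition is:
Bags: B1 = {5, 9, 10, 11}  B2 = {5, 8, 9, 11}  B3 = {3, 5, 9, 11}  B4 = {4, 5, 9, 11}  B5 = {2, 5, 8, 11}  B6 = {1, 5, 8, 11}  B7 = {3, 7, 9, 11}  B8 = {5, 6, 9, 11}
Tree: B1–B2, B2–B3, B3–B4, B2–B5, B5–B6, B3–B7, B3–B8
The largest bag has 4 vertices, giving width 3; this decomposition certifies tw(G) ≤ 3. Conversely, {1, 5, 8, 11} is a clique of size 4, and the vertices of any clique must share a bag in every tree decomposition; so some bag has ≥ 4 vertices and tw(G) ≥ 3. The upper and lower bounds meet at 3, so that is the treewidth.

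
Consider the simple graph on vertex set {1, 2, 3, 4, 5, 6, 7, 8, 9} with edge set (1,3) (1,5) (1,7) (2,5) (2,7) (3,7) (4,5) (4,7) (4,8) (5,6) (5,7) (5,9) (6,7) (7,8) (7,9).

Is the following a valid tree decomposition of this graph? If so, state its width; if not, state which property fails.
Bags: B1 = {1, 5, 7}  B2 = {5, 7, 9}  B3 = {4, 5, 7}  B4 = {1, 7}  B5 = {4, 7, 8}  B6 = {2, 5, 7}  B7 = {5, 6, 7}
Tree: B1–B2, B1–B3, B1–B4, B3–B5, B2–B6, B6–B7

A tree decomposition must satisfy three properties: every vertex lies in some bag; for every edge, both endpoints lie together in some bag; and for every vertex, the bags containing it form a connected subtree. Here vertex 3 appears in no bag, so the decomposition is invalid.

No — vertex 3 appears in no bag.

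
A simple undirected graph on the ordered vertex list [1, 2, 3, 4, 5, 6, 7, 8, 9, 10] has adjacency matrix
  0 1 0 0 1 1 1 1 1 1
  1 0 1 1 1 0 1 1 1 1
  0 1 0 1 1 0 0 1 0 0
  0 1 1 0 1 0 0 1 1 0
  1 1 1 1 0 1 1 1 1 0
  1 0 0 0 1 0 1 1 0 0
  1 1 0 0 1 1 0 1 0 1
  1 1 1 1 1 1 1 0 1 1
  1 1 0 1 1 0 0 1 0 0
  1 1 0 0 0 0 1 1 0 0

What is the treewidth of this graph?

4

A width-4 tree decomposition is:
Bags: B1 = {2, 4, 5, 8, 9}  B2 = {1, 2, 5, 8, 9}  B3 = {1, 2, 5, 7, 8}  B4 = {1, 2, 7, 8, 10}  B5 = {1, 5, 6, 7, 8}  B6 = {2, 3, 4, 5, 8}
Tree: B1–B2, B2–B3, B3–B4, B3–B5, B1–B6
The largest bag has 5 vertices, giving width 4; this decomposition certifies tw(G) ≤ 4. Conversely, {1, 2, 7, 8, 10} is a clique of size 5, and the vertices of any clique must share a bag in every tree decomposition; so some bag has ≥ 5 vertices and tw(G) ≥ 4. Combining the bounds, tw(G) = 4.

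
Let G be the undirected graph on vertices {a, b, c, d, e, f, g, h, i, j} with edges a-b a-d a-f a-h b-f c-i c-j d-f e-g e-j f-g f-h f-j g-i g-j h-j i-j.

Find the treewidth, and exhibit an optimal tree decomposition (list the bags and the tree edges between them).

The largest bag has 3 vertices, giving width 2; this decomposition certifies tw(G) ≤ 2. For the lower bound, the 3 vertices {e, g, j} are pairwise adjacent, and any tree decomposition puts a clique entirely inside one bag — forcing width ≥ 2. The upper and lower bounds meet at 2, so that is the treewidth.

Treewidth 2.
Bags: B1 = {a, f, h}  B2 = {a, d, f}  B3 = {f, h, j}  B4 = {f, g, j}  B5 = {g, i, j}  B6 = {a, b, f}  B7 = {e, g, j}  B8 = {c, i, j}
Tree: B1–B2, B1–B3, B3–B4, B4–B5, B1–B6, B4–B7, B5–B8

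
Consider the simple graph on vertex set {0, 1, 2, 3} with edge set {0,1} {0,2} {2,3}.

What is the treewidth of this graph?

1

A width-1 tree decomposition is:
Bags: B1 = {2, 3}  B2 = {0, 2}  B3 = {0, 1}
Tree: B1–B2, B2–B3
Each bag holds 2 vertices, so the decomposition has width 1, which upper-bounds the treewidth. G has an edge, so its treewidth is at least 1. The upper and lower bounds meet at 1, so that is the treewidth.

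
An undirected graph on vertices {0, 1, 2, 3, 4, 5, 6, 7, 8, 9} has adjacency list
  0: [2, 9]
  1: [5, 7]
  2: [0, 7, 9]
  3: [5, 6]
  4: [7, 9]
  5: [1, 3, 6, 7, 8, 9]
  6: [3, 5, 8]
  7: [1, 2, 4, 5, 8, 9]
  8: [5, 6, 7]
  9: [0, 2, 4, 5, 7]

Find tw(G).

2

A width-2 tree decomposition is:
Bags: B1 = {1, 5, 7}  B2 = {5, 7, 9}  B3 = {5, 7, 8}  B4 = {2, 7, 9}  B5 = {4, 7, 9}  B6 = {5, 6, 8}  B7 = {0, 2, 9}  B8 = {3, 5, 6}
Tree: B1–B2, B2–B3, B2–B4, B2–B5, B3–B6, B4–B7, B6–B8
Each bag holds 3 vertices, so the decomposition has width 2, which upper-bounds the treewidth. On the other hand G contains the 3-clique {0, 2, 9}. A clique must lie in a single bag of any decomposition, so no decomposition can have width below 2. Therefore the treewidth is 2.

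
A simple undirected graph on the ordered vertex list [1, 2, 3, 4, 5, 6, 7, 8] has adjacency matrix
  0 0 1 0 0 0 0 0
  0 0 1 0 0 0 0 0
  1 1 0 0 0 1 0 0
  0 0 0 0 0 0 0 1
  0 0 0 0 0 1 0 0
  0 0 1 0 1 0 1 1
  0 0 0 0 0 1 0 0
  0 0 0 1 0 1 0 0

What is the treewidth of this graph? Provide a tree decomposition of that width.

Treewidth 1.
Bags: B1 = {6, 7}  B2 = {3, 6}  B3 = {6, 8}  B4 = {1, 3}  B5 = {5, 6}  B6 = {2, 3}  B7 = {4, 8}
Tree: B1–B2, B1–B3, B2–B4, B3–B5, B4–B6, B3–B7

Every bag has size at most 2, so the width is 2 − 1 = 1 and tw(G) ≤ 1. Since G has at least one edge (e.g. 6–7), it is not an edgeless graph, so tw(G) ≥ 1. Hence tw(G) = 1 exactly.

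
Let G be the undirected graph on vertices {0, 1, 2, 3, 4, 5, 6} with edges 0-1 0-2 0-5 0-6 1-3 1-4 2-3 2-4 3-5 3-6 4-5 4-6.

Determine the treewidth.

3

A width-3 tree decomposition is:
Bags: B1 = {0, 3, 4, 6}  B2 = {0, 3, 4, 5}  B3 = {0, 2, 3, 4}  B4 = {0, 1, 3, 4}
Tree: B1–B2, B2–B3, B3–B4
Every bag has size at most 4, so the width is 4 − 1 = 3 and tw(G) ≤ 3. For the lower bound: the 4 vertex sets {0,6}, {4,5}, {3}, {2} are disjoint, each induces a connected subgraph, and every pair is joined by at least one edge of G. Contracting each set to a single vertex therefore yields K_{4} as a minor, and since treewidth is minor-monotone, tw(G) ≥ tw(K_{4}) = 3. Hence tw(G) = 3 exactly.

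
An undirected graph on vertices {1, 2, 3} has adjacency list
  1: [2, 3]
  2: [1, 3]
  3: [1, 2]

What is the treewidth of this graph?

A width-2 tree decomposition is:
Bags: B1 = {1, 2, 3}
Tree: (single bag)
A single bag containing all 3 vertices is trivially a valid decomposition of width 2. For the lower bound, the 3 vertices {1, 2, 3} are pairwise adjacent, and any tree decomposition puts a clique entirely inside one bag — forcing width ≥ 2. Therefore the treewidth is 2.

2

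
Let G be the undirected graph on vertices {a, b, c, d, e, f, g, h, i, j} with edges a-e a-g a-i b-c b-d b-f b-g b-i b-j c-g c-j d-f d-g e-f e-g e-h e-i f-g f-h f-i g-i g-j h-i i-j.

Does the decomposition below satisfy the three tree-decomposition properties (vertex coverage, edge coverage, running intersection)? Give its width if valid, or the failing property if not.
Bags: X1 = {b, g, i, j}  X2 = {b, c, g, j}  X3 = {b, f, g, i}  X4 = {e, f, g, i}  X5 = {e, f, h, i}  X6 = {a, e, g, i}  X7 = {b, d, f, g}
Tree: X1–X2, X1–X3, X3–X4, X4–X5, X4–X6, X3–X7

Vertex coverage: the bags together contain {a, b, c, d, e, f, g, h, i, j}, the full vertex set. Edge coverage: each edge of G has both endpoints in at least one bag. Running intersection: for every vertex, the bags containing it form a connected subtree. All three properties hold, so this is a valid tree decomposition of width max|bag| − 1 = 3, and hence tw(G) ≤ 3.

Yes; width 3.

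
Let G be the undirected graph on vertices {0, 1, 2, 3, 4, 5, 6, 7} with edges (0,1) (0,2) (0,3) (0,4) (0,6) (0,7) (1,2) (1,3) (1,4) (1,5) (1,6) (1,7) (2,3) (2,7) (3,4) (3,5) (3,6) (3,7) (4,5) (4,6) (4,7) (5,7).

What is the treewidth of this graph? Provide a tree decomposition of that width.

Treewidth 4.
Bags: B1 = {0, 1, 3, 4, 7}  B2 = {0, 1, 3, 4, 6}  B3 = {0, 1, 2, 3, 7}  B4 = {1, 3, 4, 5, 7}
Tree: B1–B2, B1–B3, B1–B4

Each bag holds 5 vertices, so the decomposition has width 4, which upper-bounds the treewidth. On the other hand G contains the 5-clique {0, 1, 2, 3, 7}. A clique must lie in a single bag of any decomposition, so no decomposition can have width below 4. Combining the bounds, tw(G) = 4.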